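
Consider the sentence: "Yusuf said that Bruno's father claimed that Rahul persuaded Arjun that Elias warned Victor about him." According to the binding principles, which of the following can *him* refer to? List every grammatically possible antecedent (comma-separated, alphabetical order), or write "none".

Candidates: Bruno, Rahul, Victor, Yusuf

*him* is a pronoun; Principle B requires it to be free in its binding domain — the clause headed by 'warned'.
— Bruno: possessor inside the subject DP of the clause headed by 'claimed'; does not c-command the pronoun — Principle B does not apply; allowed.
— Rahul: subject of the clause headed by 'persuaded'; c-commands the pronoun but lies outside its binding domain — allowed.
— Victor: object of the clause headed by 'warned'; c-commands the pronoun within its binding domain — blocked (Principle B).
— Yusuf: subject of the matrix clause; c-commands the pronoun but lies outside its binding domain — allowed.

Bruno, Rahul, Yusuf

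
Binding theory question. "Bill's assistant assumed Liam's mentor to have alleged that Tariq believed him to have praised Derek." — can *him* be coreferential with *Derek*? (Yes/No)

*him* is a pronoun; Principle B requires it to be free in its binding domain — the clause headed by 'believed'.
— Derek: object of the clause headed by 'praised'; is c-commanded by the pronoun; coreference would bind this R-expression — blocked (Principle C).

No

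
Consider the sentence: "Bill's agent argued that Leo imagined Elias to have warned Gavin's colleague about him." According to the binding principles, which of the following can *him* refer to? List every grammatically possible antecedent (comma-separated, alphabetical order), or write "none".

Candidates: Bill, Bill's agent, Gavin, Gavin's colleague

Bill, Bill's agent, Gavin

*him* is a pronoun; Principle B requires it to be free in its binding domain — the clause headed by 'warned'.
— Bill: possessor inside the subject DP of the matrix clause; does not c-command the pronoun — Principle B does not apply; allowed.
— Bill's agent: subject of the matrix clause; c-commands the pronoun but lies outside its binding domain — allowed.
— Gavin: possessor inside the object DP of the clause headed by 'warned'; does not c-command the pronoun — Principle B does not apply; allowed.
— Gavin's colleague: object of the clause headed by 'warned'; c-commands the pronoun within its binding domain — blocked (Principle B).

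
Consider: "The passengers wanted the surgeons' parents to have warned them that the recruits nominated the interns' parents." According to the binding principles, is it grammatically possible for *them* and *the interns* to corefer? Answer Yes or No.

*them* is a pronoun; Principle B requires it to be free in its binding domain — the clause headed by 'warned'.
— the interns: possessor inside the object DP of the clause headed by 'nominated'; is c-commanded by the pronoun; coreference would bind this R-expression — blocked (Principle C).

No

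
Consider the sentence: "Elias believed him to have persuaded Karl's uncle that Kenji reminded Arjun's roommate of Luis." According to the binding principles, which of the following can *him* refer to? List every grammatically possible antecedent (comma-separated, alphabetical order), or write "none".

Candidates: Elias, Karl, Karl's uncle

*him* is a pronoun; Principle B requires it to be free in its binding domain — the matrix clause.
— Elias: subject of the matrix clause; c-commands the pronoun within its binding domain — blocked (Principle B).
— Karl: possessor inside the object DP of the clause headed by 'persuaded'; is c-commanded by the pronoun; coreference would bind this R-expression — blocked (Principle C).
— Karl's uncle: object of the clause headed by 'persuaded'; is c-commanded by the pronoun; coreference would bind this R-expression — blocked (Principle C).

none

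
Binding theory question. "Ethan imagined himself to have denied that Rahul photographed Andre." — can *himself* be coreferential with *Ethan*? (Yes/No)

Yes

*himself* is a reflexive; Principle A requires it to be bound within its binding domain — the matrix clause.
— Ethan: subject of the matrix clause; c-commands the reflexive within its binding domain — allowed (Principle A).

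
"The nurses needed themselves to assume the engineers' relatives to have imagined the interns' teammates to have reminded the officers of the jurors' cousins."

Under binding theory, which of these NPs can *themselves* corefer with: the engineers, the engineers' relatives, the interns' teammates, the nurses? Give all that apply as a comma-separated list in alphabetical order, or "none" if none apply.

*themselves* is a reflexive; Principle A requires it to be bound within its binding domain — the matrix clause.
— the engineers: possessor inside the subject DP of the clause headed by 'imagined'; does not c-command the reflexive — cannot bind it (Principle A).
— the engineers' relatives: subject of the clause headed by 'imagined'; does not c-command the reflexive — cannot bind it (Principle A).
— the interns' teammates: subject of the clause headed by 'reminded'; does not c-command the reflexive — cannot bind it (Principle A).
— the nurses: subject of the matrix clause; c-commands the reflexive within its binding domain — allowed (Principle A).

the nurses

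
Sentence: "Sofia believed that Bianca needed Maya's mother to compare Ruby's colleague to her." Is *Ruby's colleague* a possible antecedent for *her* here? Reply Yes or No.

*her* is a pronoun; Principle B requires it to be free in its binding domain — the clause headed by 'compare'.
— Ruby's colleague: object of the clause headed by 'compare'; c-commands the pronoun within its binding domain — blocked (Principle B).

No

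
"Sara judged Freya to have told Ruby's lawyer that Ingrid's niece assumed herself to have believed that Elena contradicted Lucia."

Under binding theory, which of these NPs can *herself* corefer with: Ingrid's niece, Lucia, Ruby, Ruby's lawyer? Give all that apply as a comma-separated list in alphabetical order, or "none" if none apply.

*herself* is a reflexive; Principle A requires it to be bound within its binding domain — the clause headed by 'assumed'.
— Ingrid's niece: subject of the clause headed by 'assumed'; c-commands the reflexive within its binding domain — allowed (Principle A).
— Lucia: object of the clause headed by 'contradicted'; does not c-command the reflexive — cannot bind it (Principle A).
— Ruby: possessor inside the object DP of the clause headed by 'told'; does not c-command the reflexive — cannot bind it (Principle A).
— Ruby's lawyer: object of the clause headed by 'told'; c-commands the reflexive but lies outside its binding domain — cannot bind it (Principle A).

Ingrid's niece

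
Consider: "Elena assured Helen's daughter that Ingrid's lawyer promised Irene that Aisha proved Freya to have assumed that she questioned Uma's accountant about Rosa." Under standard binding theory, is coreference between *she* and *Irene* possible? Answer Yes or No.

*Irene* is an R-expression; Principle C requires it to be free (not bound by any c-commanding expression).
— she: subject of the clause headed by 'questioned'; the pronoun does not c-command the R-expression — coreference allowed.

Yes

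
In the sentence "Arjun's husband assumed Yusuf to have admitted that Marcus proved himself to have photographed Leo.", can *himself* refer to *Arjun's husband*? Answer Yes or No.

*himself* is a reflexive; Principle A requires it to be bound within its binding domain — the clause headed by 'proved'.
— Arjun's husband: subject of the matrix clause; c-commands the reflexive but lies outside its binding domain — cannot bind it (Principle A).

No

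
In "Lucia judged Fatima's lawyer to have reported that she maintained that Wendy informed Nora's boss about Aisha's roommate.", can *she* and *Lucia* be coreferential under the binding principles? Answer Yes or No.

Yes

*Lucia* is an R-expression; Principle C requires it to be free (not bound by any c-commanding expression).
— she: subject of the clause headed by 'maintained'; the pronoun does not c-command the R-expression — coreference allowed.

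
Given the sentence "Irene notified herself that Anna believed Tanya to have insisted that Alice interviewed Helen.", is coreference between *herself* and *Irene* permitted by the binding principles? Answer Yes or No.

*herself* is a reflexive; Principle A requires it to be bound within its binding domain — the matrix clause.
— Irene: subject of the matrix clause; c-commands the reflexive within its binding domain — allowed (Principle A).

Yes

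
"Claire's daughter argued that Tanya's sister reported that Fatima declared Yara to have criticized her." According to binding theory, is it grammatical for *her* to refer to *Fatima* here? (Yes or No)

Yes

*Fatima* is an R-expression; Principle C requires it to be free (not bound by any c-commanding expression).
— her: object of the clause headed by 'criticized'; the pronoun does not c-command the R-expression — coreference allowed.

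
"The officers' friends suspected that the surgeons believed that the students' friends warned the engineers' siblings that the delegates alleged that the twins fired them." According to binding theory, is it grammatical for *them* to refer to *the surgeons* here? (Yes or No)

*the surgeons* is an R-expression; Principle C requires it to be free (not bound by any c-commanding expression).
— them: object of the clause headed by 'fired'; the pronoun does not c-command the R-expression — coreference allowed.

Yes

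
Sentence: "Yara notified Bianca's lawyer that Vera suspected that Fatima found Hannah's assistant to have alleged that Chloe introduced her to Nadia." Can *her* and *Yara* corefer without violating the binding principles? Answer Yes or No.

*Yara* is an R-expression; Principle C requires it to be free (not bound by any c-commanding expression).
— her: object of the clause headed by 'introduced'; the pronoun does not c-command the R-expression — coreference allowed.

Yes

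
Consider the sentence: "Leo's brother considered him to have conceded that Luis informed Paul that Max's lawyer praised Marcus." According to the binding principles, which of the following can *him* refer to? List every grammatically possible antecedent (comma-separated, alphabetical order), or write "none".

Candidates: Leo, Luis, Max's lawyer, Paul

*him* is a pronoun; Principle B requires it to be free in its binding domain — the matrix clause.
— Leo: possessor inside the subject DP of the matrix clause; does not c-command the pronoun — Principle B does not apply; allowed.
— Luis: subject of the clause headed by 'informed'; is c-commanded by the pronoun; coreference would bind this R-expression — blocked (Principle C).
— Max's lawyer: subject of the clause headed by 'praised'; is c-commanded by the pronoun; coreference would bind this R-expression — blocked (Principle C).
— Paul: object of the clause headed by 'informed'; is c-commanded by the pronoun; coreference would bind this R-expression — blocked (Principle C).

Leo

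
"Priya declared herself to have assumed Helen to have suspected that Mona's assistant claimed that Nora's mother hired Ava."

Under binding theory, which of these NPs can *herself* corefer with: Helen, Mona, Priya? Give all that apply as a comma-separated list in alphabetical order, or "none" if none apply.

*herself* is a reflexive; Principle A requires it to be bound within its binding domain — the matrix clause.
— Helen: subject of the clause headed by 'suspected'; does not c-command the reflexive — cannot bind it (Principle A).
— Mona: possessor inside the subject DP of the clause headed by 'claimed'; does not c-command the reflexive — cannot bind it (Principle A).
— Priya: subject of the matrix clause; c-commands the reflexive within its binding domain — allowed (Principle A).

Priya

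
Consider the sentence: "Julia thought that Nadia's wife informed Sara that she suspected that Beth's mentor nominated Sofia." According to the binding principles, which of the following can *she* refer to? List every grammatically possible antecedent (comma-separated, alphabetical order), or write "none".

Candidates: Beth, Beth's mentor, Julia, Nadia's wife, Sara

*she* is a pronoun; Principle B requires it to be free in its binding domain — the clause headed by 'suspected'.
— Beth: possessor inside the subject DP of the clause headed by 'nominated'; is c-commanded by the pronoun; coreference would bind this R-expression — blocked (Principle C).
— Beth's mentor: subject of the clause headed by 'nominated'; is c-commanded by the pronoun; coreference would bind this R-expression — blocked (Principle C).
— Julia: subject of the matrix clause; c-commands the pronoun but lies outside its binding domain — allowed.
— Nadia's wife: subject of the clause headed by 'informed'; c-commands the pronoun but lies outside its binding domain — allowed.
— Sara: object of the clause headed by 'informed'; c-commands the pronoun but lies outside its binding domain — allowed.

Julia, Nadia's wife, Sara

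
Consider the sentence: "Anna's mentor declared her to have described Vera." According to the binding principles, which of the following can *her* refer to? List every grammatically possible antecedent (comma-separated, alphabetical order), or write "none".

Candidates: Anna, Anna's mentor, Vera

*her* is a pronoun; Principle B requires it to be free in its binding domain — the matrix clause.
— Anna: possessor inside the subject DP of the matrix clause; does not c-command the pronoun — Principle B does not apply; allowed.
— Anna's mentor: subject of the matrix clause; c-commands the pronoun within its binding domain — blocked (Principle B).
— Vera: object of the clause headed by 'described'; is c-commanded by the pronoun; coreference would bind this R-expression — blocked (Principle C).

Anna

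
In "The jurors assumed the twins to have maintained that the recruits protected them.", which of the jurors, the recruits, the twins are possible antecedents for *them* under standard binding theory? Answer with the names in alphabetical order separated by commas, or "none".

the jurors, the twins

*them* is a pronoun; Principle B requires it to be free in its binding domain — the clause headed by 'protected'.
— the jurors: subject of the matrix clause; c-commands the pronoun but lies outside its binding domain — allowed.
— the recruits: subject of the clause headed by 'protected'; c-commands the pronoun within its binding domain — blocked (Principle B).
— the twins: subject of the clause headed by 'maintained'; c-commands the pronoun but lies outside its binding domain — allowed.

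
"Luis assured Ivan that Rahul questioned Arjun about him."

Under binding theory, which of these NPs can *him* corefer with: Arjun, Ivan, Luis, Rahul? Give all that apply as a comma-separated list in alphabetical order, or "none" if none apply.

*him* is a pronoun; Principle B requires it to be free in its binding domain — the clause headed by 'questioned'.
— Arjun: object of the clause headed by 'questioned'; c-commands the pronoun within its binding domain — blocked (Principle B).
— Ivan: object of the matrix clause; c-commands the pronoun but lies outside its binding domain — allowed.
— Luis: subject of the matrix clause; c-commands the pronoun but lies outside its binding domain — allowed.
— Rahul: subject of the clause headed by 'questioned'; c-commands the pronoun within its binding domain — blocked (Principle B).

Ivan, Luis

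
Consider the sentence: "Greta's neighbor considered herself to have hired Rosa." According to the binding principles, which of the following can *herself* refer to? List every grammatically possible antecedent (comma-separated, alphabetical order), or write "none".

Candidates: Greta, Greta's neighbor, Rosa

Greta's neighbor

*herself* is a reflexive; Principle A requires it to be bound within its binding domain — the matrix clause.
— Greta: possessor inside the subject DP of the matrix clause; does not c-command the reflexive — cannot bind it (Principle A).
— Greta's neighbor: subject of the matrix clause; c-commands the reflexive within its binding domain — allowed (Principle A).
— Rosa: object of the clause headed by 'hired'; does not c-command the reflexive — cannot bind it (Principle A).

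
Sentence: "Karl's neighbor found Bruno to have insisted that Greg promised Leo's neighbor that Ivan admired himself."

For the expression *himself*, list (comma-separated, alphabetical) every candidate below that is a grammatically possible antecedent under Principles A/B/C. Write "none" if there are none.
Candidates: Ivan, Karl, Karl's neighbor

Ivan

*himself* is a reflexive; Principle A requires it to be bound within its binding domain — the clause headed by 'admired'.
— Ivan: subject of the clause headed by 'admired'; c-commands the reflexive within its binding domain — allowed (Principle A).
— Karl: possessor inside the subject DP of the matrix clause; does not c-command the reflexive — cannot bind it (Principle A).
— Karl's neighbor: subject of the matrix clause; c-commands the reflexive but lies outside its binding domain — cannot bind it (Principle A).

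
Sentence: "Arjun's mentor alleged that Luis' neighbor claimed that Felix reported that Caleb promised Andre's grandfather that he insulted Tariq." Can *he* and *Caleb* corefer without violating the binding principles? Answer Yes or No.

Yes

*Caleb* is an R-expression; Principle C requires it to be free (not bound by any c-commanding expression).
— he: subject of the clause headed by 'insulted'; the pronoun does not c-command the R-expression — coreference allowed.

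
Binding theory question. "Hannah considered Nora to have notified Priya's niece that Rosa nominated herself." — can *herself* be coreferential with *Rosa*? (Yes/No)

Yes

*herself* is a reflexive; Principle A requires it to be bound within its binding domain — the clause headed by 'nominated'.
— Rosa: subject of the clause headed by 'nominated'; c-commands the reflexive within its binding domain — allowed (Principle A).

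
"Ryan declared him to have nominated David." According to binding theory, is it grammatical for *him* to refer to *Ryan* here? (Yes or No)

*Ryan* is an R-expression; Principle C requires it to be free (not bound by any c-commanding expression).
— him: subject of the clause headed by 'nominated'; the R-expression locally c-commands the pronoun — coreference blocked (Principle B on the pronoun).

No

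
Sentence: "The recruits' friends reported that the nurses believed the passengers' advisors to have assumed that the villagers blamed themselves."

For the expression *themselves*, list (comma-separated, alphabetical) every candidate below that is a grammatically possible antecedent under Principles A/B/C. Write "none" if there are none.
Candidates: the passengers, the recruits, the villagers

the villagers

*themselves* is a reflexive; Principle A requires it to be bound within its binding domain — the clause headed by 'blamed'.
— the passengers: possessor inside the subject DP of the clause headed by 'assumed'; does not c-command the reflexive — cannot bind it (Principle A).
— the recruits: possessor inside the subject DP of the matrix clause; does not c-command the reflexive — cannot bind it (Principle A).
— the villagers: subject of the clause headed by 'blamed'; c-commands the reflexive within its binding domain — allowed (Principle A).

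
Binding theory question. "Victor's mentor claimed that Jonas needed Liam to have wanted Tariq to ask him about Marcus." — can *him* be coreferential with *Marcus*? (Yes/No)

*him* is a pronoun; Principle B requires it to be free in its binding domain — the clause headed by 'ask'.
— Marcus: second object of the clause headed by 'ask'; is c-commanded by the pronoun; coreference would bind this R-expression — blocked (Principle C).

No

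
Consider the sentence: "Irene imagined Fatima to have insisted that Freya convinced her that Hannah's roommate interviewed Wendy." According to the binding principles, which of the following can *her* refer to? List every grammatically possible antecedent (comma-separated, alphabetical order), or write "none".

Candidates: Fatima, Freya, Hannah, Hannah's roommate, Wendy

Fatima

*her* is a pronoun; Principle B requires it to be free in its binding domain — the clause headed by 'convinced'.
— Fatima: subject of the clause headed by 'insisted'; c-commands the pronoun but lies outside its binding domain — allowed.
— Freya: subject of the clause headed by 'convinced'; c-commands the pronoun within its binding domain — blocked (Principle B).
— Hannah: possessor inside the subject DP of the clause headed by 'interviewed'; is c-commanded by the pronoun; coreference would bind this R-expression — blocked (Principle C).
— Hannah's roommate: subject of the clause headed by 'interviewed'; is c-commanded by the pronoun; coreference would bind this R-expression — blocked (Principle C).
— Wendy: object of the clause headed by 'interviewed'; is c-commanded by the pronoun; coreference would bind this R-expression — blocked (Principle C).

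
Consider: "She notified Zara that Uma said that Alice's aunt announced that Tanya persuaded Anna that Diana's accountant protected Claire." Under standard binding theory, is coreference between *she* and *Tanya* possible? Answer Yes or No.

*Tanya* is an R-expression; Principle C requires it to be free (not bound by any c-commanding expression).
— she: subject of the matrix clause; the pronoun c-commands the R-expression — coreference blocked (Principle C).

No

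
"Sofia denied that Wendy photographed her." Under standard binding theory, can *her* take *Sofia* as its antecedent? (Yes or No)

Yes

*her* is a pronoun; Principle B requires it to be free in its binding domain — the clause headed by 'photographed'.
— Sofia: subject of the matrix clause; c-commands the pronoun but lies outside its binding domain — allowed.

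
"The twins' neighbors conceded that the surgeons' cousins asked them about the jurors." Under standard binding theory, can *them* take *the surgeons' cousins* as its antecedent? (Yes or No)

*them* is a pronoun; Principle B requires it to be free in its binding domain — the clause headed by 'asked'.
— the surgeons' cousins: subject of the clause headed by 'asked'; c-commands the pronoun within its binding domain — blocked (Principle B).

No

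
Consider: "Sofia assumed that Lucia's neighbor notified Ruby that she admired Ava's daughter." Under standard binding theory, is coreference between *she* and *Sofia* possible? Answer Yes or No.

Yes

*Sofia* is an R-expression; Principle C requires it to be free (not bound by any c-commanding expression).
— she: subject of the clause headed by 'admired'; the pronoun does not c-command the R-expression — coreference allowed.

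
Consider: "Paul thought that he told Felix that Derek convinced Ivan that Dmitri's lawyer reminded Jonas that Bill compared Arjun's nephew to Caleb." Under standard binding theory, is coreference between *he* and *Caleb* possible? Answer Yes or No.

No

*Caleb* is an R-expression; Principle C requires it to be free (not bound by any c-commanding expression).
— he: subject of the clause headed by 'told'; the pronoun c-commands the R-expression — coreference blocked (Principle C).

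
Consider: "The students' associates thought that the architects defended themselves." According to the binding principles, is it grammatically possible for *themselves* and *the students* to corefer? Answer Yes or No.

*themselves* is a reflexive; Principle A requires it to be bound within its binding domain — the clause headed by 'defended'.
— the students: possessor inside the subject DP of the matrix clause; does not c-command the reflexive — cannot bind it (Principle A).

No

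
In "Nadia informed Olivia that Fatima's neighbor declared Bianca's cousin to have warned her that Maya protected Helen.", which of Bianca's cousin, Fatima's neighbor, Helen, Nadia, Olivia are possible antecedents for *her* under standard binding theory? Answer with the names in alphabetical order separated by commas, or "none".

Fatima's neighbor, Nadia, Olivia

*her* is a pronoun; Principle B requires it to be free in its binding domain — the clause headed by 'warned'.
— Bianca's cousin: subject of the clause headed by 'warned'; c-commands the pronoun within its binding domain — blocked (Principle B).
— Fatima's neighbor: subject of the clause headed by 'declared'; c-commands the pronoun but lies outside its binding domain — allowed.
— Helen: object of the clause headed by 'protected'; is c-commanded by the pronoun; coreference would bind this R-expression — blocked (Principle C).
— Nadia: subject of the matrix clause; c-commands the pronoun but lies outside its binding domain — allowed.
— Olivia: object of the matrix clause; c-commands the pronoun but lies outside its binding domain — allowed.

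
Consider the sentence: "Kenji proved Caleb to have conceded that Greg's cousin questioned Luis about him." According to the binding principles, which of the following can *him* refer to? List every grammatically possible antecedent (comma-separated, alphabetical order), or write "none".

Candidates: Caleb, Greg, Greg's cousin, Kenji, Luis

Caleb, Greg, Kenji

*him* is a pronoun; Principle B requires it to be free in its binding domain — the clause headed by 'questioned'.
— Caleb: subject of the clause headed by 'conceded'; c-commands the pronoun but lies outside its binding domain — allowed.
— Greg: possessor inside the subject DP of the clause headed by 'questioned'; does not c-command the pronoun — Principle B does not apply; allowed.
— Greg's cousin: subject of the clause headed by 'questioned'; c-commands the pronoun within its binding domain — blocked (Principle B).
— Kenji: subject of the matrix clause; c-commands the pronoun but lies outside its binding domain — allowed.
— Luis: object of the clause headed by 'questioned'; c-commands the pronoun within its binding domain — blocked (Principle B).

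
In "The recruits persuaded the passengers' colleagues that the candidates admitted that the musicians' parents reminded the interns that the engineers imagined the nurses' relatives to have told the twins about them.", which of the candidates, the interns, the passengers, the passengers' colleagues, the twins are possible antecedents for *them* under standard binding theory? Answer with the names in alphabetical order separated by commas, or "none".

the candidates, the interns, the passengers, the passengers' colleagues

*them* is a pronoun; Principle B requires it to be free in its binding domain — the clause headed by 'told'.
— the candidates: subject of the clause headed by 'admitted'; c-commands the pronoun but lies outside its binding domain — allowed.
— the interns: object of the clause headed by 'reminded'; c-commands the pronoun but lies outside its binding domain — allowed.
— the passengers: possessor inside the object DP of the matrix clause; does not c-command the pronoun — Principle B does not apply; allowed.
— the passengers' colleagues: object of the matrix clause; c-commands the pronoun but lies outside its binding domain — allowed.
— the twins: object of the clause headed by 'told'; c-commands the pronoun within its binding domain — blocked (Principle B).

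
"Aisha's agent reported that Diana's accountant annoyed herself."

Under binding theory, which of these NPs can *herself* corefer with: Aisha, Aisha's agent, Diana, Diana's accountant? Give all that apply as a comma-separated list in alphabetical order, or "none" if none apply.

Diana's accountant

*herself* is a reflexive; Principle A requires it to be bound within its binding domain — the clause headed by 'annoyed'.
— Aisha: possessor inside the subject DP of the matrix clause; does not c-command the reflexive — cannot bind it (Principle A).
— Aisha's agent: subject of the matrix clause; c-commands the reflexive but lies outside its binding domain — cannot bind it (Principle A).
— Diana: possessor inside the subject DP of the clause headed by 'annoyed'; does not c-command the reflexive — cannot bind it (Principle A).
— Diana's accountant: subject of the clause headed by 'annoyed'; c-commands the reflexive within its binding domain — allowed (Principle A).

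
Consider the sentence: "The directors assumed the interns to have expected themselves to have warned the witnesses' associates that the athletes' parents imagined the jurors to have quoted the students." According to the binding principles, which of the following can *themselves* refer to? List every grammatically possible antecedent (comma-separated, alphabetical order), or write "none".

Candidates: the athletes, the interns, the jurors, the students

*themselves* is a reflexive; Principle A requires it to be bound within its binding domain — the clause headed by 'expected'.
— the athletes: possessor inside the subject DP of the clause headed by 'imagined'; does not c-command the reflexive — cannot bind it (Principle A).
— the interns: subject of the clause headed by 'expected'; c-commands the reflexive within its binding domain — allowed (Principle A).
— the jurors: subject of the clause headed by 'quoted'; does not c-command the reflexive — cannot bind it (Principle A).
— the students: object of the clause headed by 'quoted'; does not c-command the reflexive — cannot bind it (Principle A).

the interns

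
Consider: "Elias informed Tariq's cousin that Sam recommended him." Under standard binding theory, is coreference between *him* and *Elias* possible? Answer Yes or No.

*Elias* is an R-expression; Principle C requires it to be free (not bound by any c-commanding expression).
— him: object of the clause headed by 'recommended'; the pronoun does not c-command the R-expression — coreference allowed.

Yes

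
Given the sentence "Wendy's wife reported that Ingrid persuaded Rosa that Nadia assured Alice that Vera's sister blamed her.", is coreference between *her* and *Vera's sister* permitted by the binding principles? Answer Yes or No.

No

*her* is a pronoun; Principle B requires it to be free in its binding domain — the clause headed by 'blamed'.
— Vera's sister: subject of the clause headed by 'blamed'; c-commands the pronoun within its binding domain — blocked (Principle B).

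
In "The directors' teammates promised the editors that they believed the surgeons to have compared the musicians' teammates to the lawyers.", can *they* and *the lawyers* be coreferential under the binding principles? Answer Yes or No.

No

*the lawyers* is an R-expression; Principle C requires it to be free (not bound by any c-commanding expression).
— they: subject of the clause headed by 'believed'; the pronoun c-commands the R-expression — coreference blocked (Principle C).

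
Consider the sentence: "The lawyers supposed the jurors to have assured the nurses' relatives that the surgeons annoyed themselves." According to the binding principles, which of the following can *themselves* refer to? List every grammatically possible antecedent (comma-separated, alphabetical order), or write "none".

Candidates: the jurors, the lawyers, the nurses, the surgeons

*themselves* is a reflexive; Principle A requires it to be bound within its binding domain — the clause headed by 'annoyed'.
— the jurors: subject of the clause headed by 'assured'; c-commands the reflexive but lies outside its binding domain — cannot bind it (Principle A).
— the lawyers: subject of the matrix clause; c-commands the reflexive but lies outside its binding domain — cannot bind it (Principle A).
— the nurses: possessor inside the object DP of the clause headed by 'assured'; does not c-command the reflexive — cannot bind it (Principle A).
— the surgeons: subject of the clause headed by 'annoyed'; c-commands the reflexive within its binding domain — allowed (Principle A).

the surgeons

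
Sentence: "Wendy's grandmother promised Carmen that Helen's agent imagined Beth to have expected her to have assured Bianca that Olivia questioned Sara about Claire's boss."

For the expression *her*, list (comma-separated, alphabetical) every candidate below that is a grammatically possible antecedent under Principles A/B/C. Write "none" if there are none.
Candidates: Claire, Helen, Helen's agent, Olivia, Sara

Helen, Helen's agent

*her* is a pronoun; Principle B requires it to be free in its binding domain — the clause headed by 'expected'.
— Claire: possessor inside the second object DP of the clause headed by 'questioned'; is c-commanded by the pronoun; coreference would bind this R-expression — blocked (Principle C).
— Helen: possessor inside the subject DP of the clause headed by 'imagined'; does not c-command the pronoun — Principle B does not apply; allowed.
— Helen's agent: subject of the clause headed by 'imagined'; c-commands the pronoun but lies outside its binding domain — allowed.
— Olivia: subject of the clause headed by 'questioned'; is c-commanded by the pronoun; coreference would bind this R-expression — blocked (Principle C).
— Sara: object of the clause headed by 'questioned'; is c-commanded by the pronoun; coreference would bind this R-expression — blocked (Principle C).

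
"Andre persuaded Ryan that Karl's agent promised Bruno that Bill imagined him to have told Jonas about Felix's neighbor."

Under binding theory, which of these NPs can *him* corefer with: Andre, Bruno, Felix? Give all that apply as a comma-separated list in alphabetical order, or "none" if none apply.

*him* is a pronoun; Principle B requires it to be free in its binding domain — the clause headed by 'imagined'.
— Andre: subject of the matrix clause; c-commands the pronoun but lies outside its binding domain — allowed.
— Bruno: object of the clause headed by 'promised'; c-commands the pronoun but lies outside its binding domain — allowed.
— Felix: possessor inside the second object DP of the clause headed by 'told'; is c-commanded by the pronoun; coreference would bind this R-expression — blocked (Principle C).

Andre, Bruno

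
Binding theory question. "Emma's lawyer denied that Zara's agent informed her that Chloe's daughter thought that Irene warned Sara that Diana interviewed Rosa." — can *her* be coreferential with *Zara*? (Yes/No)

Yes

*her* is a pronoun; Principle B requires it to be free in its binding domain — the clause headed by 'informed'.
— Zara: possessor inside the subject DP of the clause headed by 'informed'; does not c-command the pronoun — Principle B does not apply; allowed.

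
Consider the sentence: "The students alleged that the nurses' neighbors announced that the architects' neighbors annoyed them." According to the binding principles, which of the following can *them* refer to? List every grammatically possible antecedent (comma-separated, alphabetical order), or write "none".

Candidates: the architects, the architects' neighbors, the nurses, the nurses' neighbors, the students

the architects, the nurses, the nurses' neighbors, the students

*them* is a pronoun; Principle B requires it to be free in its binding domain — the clause headed by 'annoyed'.
— the architects: possessor inside the subject DP of the clause headed by 'annoyed'; does not c-command the pronoun — Principle B does not apply; allowed.
— the architects' neighbors: subject of the clause headed by 'annoyed'; c-commands the pronoun within its binding domain — blocked (Principle B).
— the nurses: possessor inside the subject DP of the clause headed by 'announced'; does not c-command the pronoun — Principle B does not apply; allowed.
— the nurses' neighbors: subject of the clause headed by 'announced'; c-commands the pronoun but lies outside its binding domain — allowed.
— the students: subject of the matrix clause; c-commands the pronoun but lies outside its binding domain — allowed.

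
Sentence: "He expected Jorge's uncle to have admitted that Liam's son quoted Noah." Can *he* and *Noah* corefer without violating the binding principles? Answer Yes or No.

*Noah* is an R-expression; Principle C requires it to be free (not bound by any c-commanding expression).
— he: subject of the matrix clause; the pronoun c-commands the R-expression — coreference blocked (Principle C).

No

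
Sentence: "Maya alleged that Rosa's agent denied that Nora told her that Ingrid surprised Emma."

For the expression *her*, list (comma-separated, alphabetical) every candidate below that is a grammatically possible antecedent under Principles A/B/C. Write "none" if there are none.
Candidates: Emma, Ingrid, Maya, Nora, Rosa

Maya, Rosa

*her* is a pronoun; Principle B requires it to be free in its binding domain — the clause headed by 'told'.
— Emma: object of the clause headed by 'surprised'; is c-commanded by the pronoun; coreference would bind this R-expression — blocked (Principle C).
— Ingrid: subject of the clause headed by 'surprised'; is c-commanded by the pronoun; coreference would bind this R-expression — blocked (Principle C).
— Maya: subject of the matrix clause; c-commands the pronoun but lies outside its binding domain — allowed.
— Nora: subject of the clause headed by 'told'; c-commands the pronoun within its binding domain — blocked (Principle B).
— Rosa: possessor inside the subject DP of the clause headed by 'denied'; does not c-command the pronoun — Principle B does not apply; allowed.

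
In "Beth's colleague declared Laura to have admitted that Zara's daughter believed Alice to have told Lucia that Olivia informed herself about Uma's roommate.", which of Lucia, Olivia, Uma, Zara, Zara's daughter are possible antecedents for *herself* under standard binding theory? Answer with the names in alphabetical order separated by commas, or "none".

*herself* is a reflexive; Principle A requires it to be bound within its binding domain — the clause headed by 'informed'.
— Lucia: object of the clause headed by 'told'; c-commands the reflexive but lies outside its binding domain — cannot bind it (Principle A).
— Olivia: subject of the clause headed by 'informed'; c-commands the reflexive within its binding domain — allowed (Principle A).
— Uma: possessor inside the second object DP of the clause headed by 'informed'; does not c-command the reflexive — cannot bind it (Principle A).
— Zara: possessor inside the subject DP of the clause headed by 'believed'; does not c-command the reflexive — cannot bind it (Principle A).
— Zara's daughter: subject of the clause headed by 'believed'; c-commands the reflexive but lies outside its binding domain — cannot bind it (Principle A).

Olivia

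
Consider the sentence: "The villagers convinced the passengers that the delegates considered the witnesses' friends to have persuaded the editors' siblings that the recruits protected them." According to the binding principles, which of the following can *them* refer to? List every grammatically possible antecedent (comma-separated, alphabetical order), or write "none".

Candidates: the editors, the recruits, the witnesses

the editors, the witnesses

*them* is a pronoun; Principle B requires it to be free in its binding domain — the clause headed by 'protected'.
— the editors: possessor inside the object DP of the clause headed by 'persuaded'; does not c-command the pronoun — Principle B does not apply; allowed.
— the recruits: subject of the clause headed by 'protected'; c-commands the pronoun within its binding domain — blocked (Principle B).
— the witnesses: possessor inside the subject DP of the clause headed by 'persuaded'; does not c-command the pronoun — Principle B does not apply; allowed.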